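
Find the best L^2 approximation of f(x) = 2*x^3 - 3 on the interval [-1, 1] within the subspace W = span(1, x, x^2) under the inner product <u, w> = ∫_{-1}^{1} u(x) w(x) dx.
g(x) = 6*x/5 - 3

The best approximation g ∈ W is the orthogonal projection of f onto W. Writing g = a_0 + a_1 x + a_2 x^2, the coefficients solve the normal equations G · a = b where
  G_{ij} = <φ_i, φ_j> and b_i = <f, φ_i>, with φ_0 = 1, φ_1 = x, φ_2 = x^2.
G =
  [2, 0, 2/3]
  [0, 2/3, 0]
  [2/3, 0, 2/5],
b = (-6, 4/5, -2).
Solving gives a_0 = -3, a_1 = 6/5, a_2 = 0, so
  g(x) = 6*x/5 - 3.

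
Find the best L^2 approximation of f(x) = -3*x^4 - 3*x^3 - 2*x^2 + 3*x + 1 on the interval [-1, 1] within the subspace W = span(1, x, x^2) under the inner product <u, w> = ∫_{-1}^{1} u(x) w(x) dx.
g(x) = -32*x^2/7 + 6*x/5 + 44/35

The best approximation g ∈ W is the orthogonal projection of f onto W. Writing g = a_0 + a_1 x + a_2 x^2, the coefficients solve the normal equations G · a = b where
  G_{ij} = <φ_i, φ_j> and b_i = <f, φ_i>, with φ_0 = 1, φ_1 = x, φ_2 = x^2.
G =
  [2, 0, 2/3]
  [0, 2/3, 0]
  [2/3, 0, 2/5],
b = (-8/15, 4/5, -104/105).
Solving gives a_0 = 44/35, a_1 = 6/5, a_2 = -32/7, so
  g(x) = -32*x^2/7 + 6*x/5 + 44/35.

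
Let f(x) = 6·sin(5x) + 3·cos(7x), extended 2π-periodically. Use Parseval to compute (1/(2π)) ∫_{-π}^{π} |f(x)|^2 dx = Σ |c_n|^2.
Σ |c_n|^2 = 45/2

Expand |f|^2 and use orthogonality of {sin(nx), cos(mx)} on [-π, π]:
  ∫_{-π}^{π} sin(nx)^2 dx = π, ∫ cos(mx)^2 dx = π, and cross terms integrate to 0.
So ∫_{-π}^{π} f(x)^2 dx = 6^2 · π + 3^2 · π = (36 + 9)π.
Divide by 2π: (36 + 9)/2 = 45/2.
By Parseval, this equals Σ |c_n|^2.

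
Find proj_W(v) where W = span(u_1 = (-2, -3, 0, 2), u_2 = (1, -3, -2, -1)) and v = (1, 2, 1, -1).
proj_W(v) = (94/115, 258/115, 52/115, -94/115)

Set up U = [u_1 | ... | u_2] ∈ R^(4×2). The projector onto W = col(U) is P = U (U^T U)^(-1) U^T.
Compute U^T U =
  [17, 5]
  [5, 15],
and U^T v = (-10, -6).
Solve U^T U · c = U^T v for the coefficients: c = (-12/23, -26/115). The projection is proj_W(v) = U c.
Check: (v - proj_W(v)) · u_1 = 0  (should be 0).
Check: (v - proj_W(v)) · u_2 = 0  (should be 0).
Result: proj_W(v) = (94/115, 258/115, 52/115, -94/115).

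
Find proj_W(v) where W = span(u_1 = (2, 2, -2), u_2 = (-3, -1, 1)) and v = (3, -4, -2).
proj_W(v) = (3, -1, 1)

Set up U = [u_1 | ... | u_2] ∈ R^(3×2). The projector onto W = col(U) is P = U (U^T U)^(-1) U^T.
Compute U^T U =
  [12, -10]
  [-10, 11],
and U^T v = (2, -7).
Solve U^T U · c = U^T v for the coefficients: c = (-3/2, -2). The projection is proj_W(v) = U c.
Check: (v - proj_W(v)) · u_1 = 0  (should be 0).
Check: (v - proj_W(v)) · u_2 = 0  (should be 0).
Result: proj_W(v) = (3, -1, 1).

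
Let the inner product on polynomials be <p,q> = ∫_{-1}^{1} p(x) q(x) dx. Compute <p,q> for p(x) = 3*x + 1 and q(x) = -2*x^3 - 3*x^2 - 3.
<p,q> = -52/5

Expand the product: p(x)·q(x) = -6*x^4 - 11*x^3 - 3*x^2 - 9*x - 3.
∫_{-1}^{1} of each monomial x^k gives [2/(k+1) if k even, 0 if k odd]. Integrating term-by-term (or equivalently evaluating the antiderivative F(x) = -6*x^5/5 - 11*x^4/4 - x^3 - 9*x^2/2 - 3*x at the endpoints):
  F(1) − F(−1) = -249/20 − (-41/20) = -52/5.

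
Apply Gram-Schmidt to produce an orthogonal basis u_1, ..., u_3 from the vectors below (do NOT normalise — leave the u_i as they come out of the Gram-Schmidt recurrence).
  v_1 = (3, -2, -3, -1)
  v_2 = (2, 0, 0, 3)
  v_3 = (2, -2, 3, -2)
Orthogonal basis:
  u_1 = (3, -2, -3, -1)
  u_2 = (37/23, 6/23, 9/23, 72/23)
  u_3 = (111/58, -49/29, 201/58, -37/29)

Apply the Gram-Schmidt recurrence
  u_1 = v_1
  u_i = v_i − Σ_{j<i} ((v_i · u_j) / (u_j · u_j)) · u_j.

Step by step this gives:
  u_1 = (3, -2, -3, -1)
  u_2 = (37/23, 6/23, 9/23, 72/23)
  u_3 = (111/58, -49/29, 201/58, -37/29)

Orthogonality check:
  u_2 · u_1 = 0 (should be 0)
  u_3 · u_1 = 0 (should be 0)
  u_3 · u_2 = 0 (should be 0)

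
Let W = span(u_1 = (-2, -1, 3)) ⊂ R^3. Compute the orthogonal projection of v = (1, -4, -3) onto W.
proj_W(v) = (1, 1/2, -3/2)

Set up U = [u_1 | ... | u_1] ∈ R^(3×1). The projector onto W = col(U) is P = U (U^T U)^(-1) U^T.
Compute U^T U =
  [14],
and U^T v = (-7).
Solve U^T U · c = U^T v for the coefficients: c = (-1/2). The projection is proj_W(v) = U c.
Check: (v - proj_W(v)) · u_1 = 0  (should be 0).
Result: proj_W(v) = (1, 1/2, -3/2).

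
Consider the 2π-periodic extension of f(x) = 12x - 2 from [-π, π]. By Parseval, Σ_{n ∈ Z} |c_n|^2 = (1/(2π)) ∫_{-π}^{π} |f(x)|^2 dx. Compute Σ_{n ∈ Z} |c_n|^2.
Σ |c_n|^2 = 48π^2 + 4

Expand and integrate term by term over [-π, π]:
  ∫ (12x)^2 dx = 144·(2π^3/3); ∫ 2·12·(-2)·x dx = 0 (odd integrand); ∫ (-2)^2 dx = 4·2π.
So (1/(2π)) ∫_{-π}^{π} (12x - 2)^2 dx = 144π^2/3 + 4 = 48π^2 + 4.
Parseval ⇒ Σ |c_n|^2 = 48π^2 + 4.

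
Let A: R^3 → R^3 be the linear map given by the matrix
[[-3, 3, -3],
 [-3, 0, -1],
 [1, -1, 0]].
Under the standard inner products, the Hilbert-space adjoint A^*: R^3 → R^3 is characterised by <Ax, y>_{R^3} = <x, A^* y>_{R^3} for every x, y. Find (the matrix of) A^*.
A^* = A^T =
[[-3, -3, 1],
 [3, 0, -1],
 [-3, -1, 0]]

For real matrices with standard dot products, the defining identity <Ax, y> = <x, A^* y> gives (Ax)^T y = x^T (A^*) y, i.e. x^T A^T y = x^T (A^*) y. Since this holds for all x, y, we must have A^* = A^T. Therefore
A^* =
[[-3, -3, 1],
 [3, 0, -1],
 [-3, -1, 0]].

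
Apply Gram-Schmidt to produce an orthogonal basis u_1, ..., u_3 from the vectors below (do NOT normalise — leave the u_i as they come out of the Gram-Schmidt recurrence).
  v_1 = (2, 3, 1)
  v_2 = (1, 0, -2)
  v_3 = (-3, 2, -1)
Orthogonal basis:
  u_1 = (2, 3, 1)
  u_2 = (1, 0, -2)
  u_3 = (-93/35, 31/14, -93/70)

Apply the Gram-Schmidt recurrence
  u_1 = v_1
  u_i = v_i − Σ_{j<i} ((v_i · u_j) / (u_j · u_j)) · u_j.

Step by step this gives:
  u_1 = (2, 3, 1)
  u_2 = (1, 0, -2)
  u_3 = (-93/35, 31/14, -93/70)

Orthogonality check:
  u_2 · u_1 = 0 (should be 0)
  u_3 · u_1 = 0 (should be 0)
  u_3 · u_2 = 0 (should be 0)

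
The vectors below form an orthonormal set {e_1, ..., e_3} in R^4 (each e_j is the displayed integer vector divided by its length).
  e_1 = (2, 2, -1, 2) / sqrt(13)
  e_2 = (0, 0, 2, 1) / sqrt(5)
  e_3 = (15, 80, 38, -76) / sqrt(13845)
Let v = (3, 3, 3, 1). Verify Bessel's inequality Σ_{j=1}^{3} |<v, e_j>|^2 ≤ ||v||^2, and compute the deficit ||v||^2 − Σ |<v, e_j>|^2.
Σ |<v, e_j>|^2 = 5675/213; ||v||^2 = 28; deficit = 289/213

Write each e_j = u_j / sqrt(<u_j, u_j>) where u_j is the displayed integer vector. Then <v, e_j> = <v, u_j> / sqrt(<u_j, u_j>), so |<v, e_j>|^2 = <v, u_j>^2 / <u_j, u_j>.
Coefficients: <v, e_1> = 11/sqrt(13), <v, e_2> = 7/sqrt(5), <v, e_3> = 323/sqrt(13845).
Square and sum: Σ |<v, e_j>|^2 = 5675/213.
Compute ||v||^2 = v·v = 28.
Deficit = 28 − 5675/213 = 289/213 ≥ 0, confirming Bessel's inequality. (The deficit equals ||v − Σ <v,e_j> e_j||^2, the squared distance from v to span{e_j}.)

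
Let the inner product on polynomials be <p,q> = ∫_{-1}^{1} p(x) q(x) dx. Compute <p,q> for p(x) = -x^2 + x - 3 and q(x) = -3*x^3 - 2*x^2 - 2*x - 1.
<p,q> = 134/15

Expand the product: p(x)·q(x) = 3*x^5 - x^4 + 9*x^3 + 5*x^2 + 5*x + 3.
∫_{-1}^{1} of each monomial x^k gives [2/(k+1) if k even, 0 if k odd]. Integrating term-by-term (or equivalently evaluating the antiderivative F(x) = x^6/2 - x^5/5 + 9*x^4/4 + 5*x^3/3 + 5*x^2/2 + 3*x at the endpoints):
  F(1) − F(−1) = 583/60 − (47/60) = 134/15.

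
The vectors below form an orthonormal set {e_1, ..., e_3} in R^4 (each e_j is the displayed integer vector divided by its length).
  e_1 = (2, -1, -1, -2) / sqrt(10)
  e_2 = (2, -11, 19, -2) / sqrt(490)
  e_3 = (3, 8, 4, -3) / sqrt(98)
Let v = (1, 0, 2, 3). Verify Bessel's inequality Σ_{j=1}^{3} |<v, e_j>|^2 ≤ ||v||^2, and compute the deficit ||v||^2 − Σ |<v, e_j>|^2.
Σ |<v, e_j>|^2 = 6; ||v||^2 = 14; deficit = 8

Write each e_j = u_j / sqrt(<u_j, u_j>) where u_j is the displayed integer vector. Then <v, e_j> = <v, u_j> / sqrt(<u_j, u_j>), so |<v, e_j>|^2 = <v, u_j>^2 / <u_j, u_j>.
Coefficients: <v, e_1> = -6/sqrt(10), <v, e_2> = 34/sqrt(490), <v, e_3> = 2/sqrt(98).
Square and sum: Σ |<v, e_j>|^2 = 6.
Compute ||v||^2 = v·v = 14.
Deficit = 14 − 6 = 8 ≥ 0, confirming Bessel's inequality. (The deficit equals ||v − Σ <v,e_j> e_j||^2, the squared distance from v to span{e_j}.)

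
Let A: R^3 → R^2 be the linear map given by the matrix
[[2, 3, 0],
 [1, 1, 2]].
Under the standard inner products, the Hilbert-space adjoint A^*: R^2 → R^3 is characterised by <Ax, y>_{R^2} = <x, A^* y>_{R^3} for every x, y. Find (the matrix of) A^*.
A^* = A^T =
[[2, 1],
 [3, 1],
 [0, 2]]

For real matrices with standard dot products, the defining identity <Ax, y> = <x, A^* y> gives (Ax)^T y = x^T (A^*) y, i.e. x^T A^T y = x^T (A^*) y. Since this holds for all x, y, we must have A^* = A^T. Therefore
A^* =
[[2, 1],
 [3, 1],
 [0, 2]].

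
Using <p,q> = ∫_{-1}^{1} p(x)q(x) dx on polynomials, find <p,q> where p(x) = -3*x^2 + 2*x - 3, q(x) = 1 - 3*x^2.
<p,q> = 8/5

Expand the product: p(x)·q(x) = 9*x^4 - 6*x^3 + 6*x^2 + 2*x - 3.
∫_{-1}^{1} of each monomial x^k gives [2/(k+1) if k even, 0 if k odd]. Integrating term-by-term (or equivalently evaluating the antiderivative F(x) = 9*x^5/5 - 3*x^4/2 + 2*x^3 + x^2 - 3*x at the endpoints):
  F(1) − F(−1) = 3/10 − (-13/10) = 8/5.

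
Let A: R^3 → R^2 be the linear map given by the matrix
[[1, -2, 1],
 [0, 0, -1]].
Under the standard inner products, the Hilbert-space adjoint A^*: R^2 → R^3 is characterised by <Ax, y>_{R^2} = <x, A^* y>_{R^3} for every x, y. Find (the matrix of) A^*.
A^* = A^T =
[[1, 0],
 [-2, 0],
 [1, -1]]

For real matrices with standard dot products, the defining identity <Ax, y> = <x, A^* y> gives (Ax)^T y = x^T (A^*) y, i.e. x^T A^T y = x^T (A^*) y. Since this holds for all x, y, we must have A^* = A^T. Therefore
A^* =
[[1, 0],
 [-2, 0],
 [1, -1]].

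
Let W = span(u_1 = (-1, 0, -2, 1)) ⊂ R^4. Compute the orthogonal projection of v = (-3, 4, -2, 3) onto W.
proj_W(v) = (-5/3, 0, -10/3, 5/3)

Set up U = [u_1 | ... | u_1] ∈ R^(4×1). The projector onto W = col(U) is P = U (U^T U)^(-1) U^T.
Compute U^T U =
  [6],
and U^T v = (10).
Solve U^T U · c = U^T v for the coefficients: c = (5/3). The projection is proj_W(v) = U c.
Check: (v - proj_W(v)) · u_1 = 0  (should be 0).
Result: proj_W(v) = (-5/3, 0, -10/3, 5/3).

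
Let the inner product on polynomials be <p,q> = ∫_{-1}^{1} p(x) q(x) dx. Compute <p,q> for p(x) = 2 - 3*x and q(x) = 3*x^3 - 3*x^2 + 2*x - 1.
<p,q> = -78/5

Expand the product: p(x)·q(x) = -9*x^4 + 15*x^3 - 12*x^2 + 7*x - 2.
∫_{-1}^{1} of each monomial x^k gives [2/(k+1) if k even, 0 if k odd]. Integrating term-by-term (or equivalently evaluating the antiderivative F(x) = -9*x^5/5 + 15*x^4/4 - 4*x^3 + 7*x^2/2 - 2*x at the endpoints):
  F(1) − F(−1) = -11/20 − (301/20) = -78/5.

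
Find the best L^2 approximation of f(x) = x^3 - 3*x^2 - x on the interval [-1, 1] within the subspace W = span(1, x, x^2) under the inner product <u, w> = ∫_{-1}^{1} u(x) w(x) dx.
g(x) = -3*x^2 - 2*x/5

The best approximation g ∈ W is the orthogonal projection of f onto W. Writing g = a_0 + a_1 x + a_2 x^2, the coefficients solve the normal equations G · a = b where
  G_{ij} = <φ_i, φ_j> and b_i = <f, φ_i>, with φ_0 = 1, φ_1 = x, φ_2 = x^2.
G =
  [2, 0, 2/3]
  [0, 2/3, 0]
  [2/3, 0, 2/5],
b = (-2, -4/15, -6/5).
Solving gives a_0 = 0, a_1 = -2/5, a_2 = -3, so
  g(x) = -3*x^2 - 2*x/5.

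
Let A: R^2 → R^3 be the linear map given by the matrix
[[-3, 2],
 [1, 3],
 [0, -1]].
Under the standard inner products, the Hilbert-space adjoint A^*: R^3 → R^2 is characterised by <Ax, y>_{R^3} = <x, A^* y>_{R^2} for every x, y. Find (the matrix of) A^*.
A^* = A^T =
[[-3, 1, 0],
 [2, 3, -1]]

For real matrices with standard dot products, the defining identity <Ax, y> = <x, A^* y> gives (Ax)^T y = x^T (A^*) y, i.e. x^T A^T y = x^T (A^*) y. Since this holds for all x, y, we must have A^* = A^T. Therefore
A^* =
[[-3, 1, 0],
 [2, 3, -1]].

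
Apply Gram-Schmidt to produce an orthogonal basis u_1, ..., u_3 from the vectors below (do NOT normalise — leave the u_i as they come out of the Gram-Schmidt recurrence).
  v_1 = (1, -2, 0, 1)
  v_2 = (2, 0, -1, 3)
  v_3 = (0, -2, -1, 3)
Orthogonal basis:
  u_1 = (1, -2, 0, 1)
  u_2 = (7/6, 5/3, -1, 13/6)
  u_3 = (-98/59, -22/59, -34/59, 54/59)

Apply the Gram-Schmidt recurrence
  u_1 = v_1
  u_i = v_i − Σ_{j<i} ((v_i · u_j) / (u_j · u_j)) · u_j.

Step by step this gives:
  u_1 = (1, -2, 0, 1)
  u_2 = (7/6, 5/3, -1, 13/6)
  u_3 = (-98/59, -22/59, -34/59, 54/59)

Orthogonality check:
  u_2 · u_1 = 0 (should be 0)
  u_3 · u_1 = 0 (should be 0)
  u_3 · u_2 = 0 (should be 0)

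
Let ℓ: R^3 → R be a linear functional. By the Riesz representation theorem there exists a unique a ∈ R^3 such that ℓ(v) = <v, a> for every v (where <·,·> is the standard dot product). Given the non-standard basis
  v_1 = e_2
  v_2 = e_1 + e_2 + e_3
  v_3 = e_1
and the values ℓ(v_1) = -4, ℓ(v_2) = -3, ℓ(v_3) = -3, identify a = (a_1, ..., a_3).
a = (-3, -4, 4)

Write a = (a_1, ..., a_3) in the standard basis. For each basis vector v_i, ℓ(v_i) = <v_i, a> is a linear equation in the a_j's. Collect the n equations into a matrix system V a = ℓ, where row i of V is v_i (expressed in the standard basis). Since V is invertible (lower-triangular with 1s on the diagonal, up to permutation), solve by back-substitution:
  V =
[[0, 1, 0],
 [1, 1, 1],
 [1, 0, 0]]
  V a = (-4, -3, -3)
Solving gives a = (-3, -4, 4).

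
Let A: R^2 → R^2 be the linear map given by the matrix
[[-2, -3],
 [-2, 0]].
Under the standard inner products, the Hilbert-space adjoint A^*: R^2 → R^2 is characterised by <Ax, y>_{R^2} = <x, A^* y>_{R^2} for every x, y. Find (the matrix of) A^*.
A^* = A^T =
[[-2, -2],
 [-3, 0]]

For real matrices with standard dot products, the defining identity <Ax, y> = <x, A^* y> gives (Ax)^T y = x^T (A^*) y, i.e. x^T A^T y = x^T (A^*) y. Since this holds for all x, y, we must have A^* = A^T. Therefore
A^* =
[[-2, -2],
 [-3, 0]].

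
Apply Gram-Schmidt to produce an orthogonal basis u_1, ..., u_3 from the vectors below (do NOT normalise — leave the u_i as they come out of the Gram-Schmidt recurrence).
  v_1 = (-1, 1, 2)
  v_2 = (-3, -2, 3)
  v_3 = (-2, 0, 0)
Orthogonal basis:
  u_1 = (-1, 1, 2)
  u_2 = (-11/6, -19/6, 2/3)
  u_3 = (-98/83, 42/83, -70/83)

Apply the Gram-Schmidt recurrence
  u_1 = v_1
  u_i = v_i − Σ_{j<i} ((v_i · u_j) / (u_j · u_j)) · u_j.

Step by step this gives:
  u_1 = (-1, 1, 2)
  u_2 = (-11/6, -19/6, 2/3)
  u_3 = (-98/83, 42/83, -70/83)

Orthogonality check:
  u_2 · u_1 = 0 (should be 0)
  u_3 · u_1 = 0 (should be 0)
  u_3 · u_2 = 0 (should be 0)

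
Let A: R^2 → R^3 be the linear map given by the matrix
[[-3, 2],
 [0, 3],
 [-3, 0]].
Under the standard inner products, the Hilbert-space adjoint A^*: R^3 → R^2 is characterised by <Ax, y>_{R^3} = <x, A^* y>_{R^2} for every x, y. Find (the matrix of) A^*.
A^* = A^T =
[[-3, 0, -3],
 [2, 3, 0]]

For real matrices with standard dot products, the defining identity <Ax, y> = <x, A^* y> gives (Ax)^T y = x^T (A^*) y, i.e. x^T A^T y = x^T (A^*) y. Since this holds for all x, y, we must have A^* = A^T. Therefore
A^* =
[[-3, 0, -3],
 [2, 3, 0]].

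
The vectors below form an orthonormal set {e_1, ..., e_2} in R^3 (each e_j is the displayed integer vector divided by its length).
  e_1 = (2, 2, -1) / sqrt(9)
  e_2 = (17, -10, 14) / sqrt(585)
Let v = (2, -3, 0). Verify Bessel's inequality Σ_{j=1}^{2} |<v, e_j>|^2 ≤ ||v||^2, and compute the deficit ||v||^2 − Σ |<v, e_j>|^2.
Σ |<v, e_j>|^2 = 484/65; ||v||^2 = 13; deficit = 361/65

Write each e_j = u_j / sqrt(<u_j, u_j>) where u_j is the displayed integer vector. Then <v, e_j> = <v, u_j> / sqrt(<u_j, u_j>), so |<v, e_j>|^2 = <v, u_j>^2 / <u_j, u_j>.
Coefficients: <v, e_1> = -2/sqrt(9), <v, e_2> = 64/sqrt(585).
Square and sum: Σ |<v, e_j>|^2 = 484/65.
Compute ||v||^2 = v·v = 13.
Deficit = 13 − 484/65 = 361/65 ≥ 0, confirming Bessel's inequality. (The deficit equals ||v − Σ <v,e_j> e_j||^2, the squared distance from v to span{e_j}.)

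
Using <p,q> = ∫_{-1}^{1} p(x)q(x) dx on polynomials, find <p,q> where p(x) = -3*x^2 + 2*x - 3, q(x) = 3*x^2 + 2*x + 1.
<p,q> = -224/15

Expand the product: p(x)·q(x) = -9*x^4 - 8*x^2 - 4*x - 3.
∫_{-1}^{1} of each monomial x^k gives [2/(k+1) if k even, 0 if k odd]. Integrating term-by-term (or equivalently evaluating the antiderivative F(x) = -9*x^5/5 - 8*x^3/3 - 2*x^2 - 3*x at the endpoints):
  F(1) − F(−1) = -142/15 − (82/15) = -224/15.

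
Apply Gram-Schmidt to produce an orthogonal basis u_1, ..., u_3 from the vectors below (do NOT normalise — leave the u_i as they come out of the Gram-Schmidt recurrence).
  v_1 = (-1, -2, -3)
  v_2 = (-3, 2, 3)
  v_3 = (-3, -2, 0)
Orthogonal basis:
  u_1 = (-1, -2, -3)
  u_2 = (-26/7, 4/7, 6/7)
  u_3 = (0, -18/13, 12/13)

Apply the Gram-Schmidt recurrence
  u_1 = v_1
  u_i = v_i − Σ_{j<i} ((v_i · u_j) / (u_j · u_j)) · u_j.

Step by step this gives:
  u_1 = (-1, -2, -3)
  u_2 = (-26/7, 4/7, 6/7)
  u_3 = (0, -18/13, 12/13)

Orthogonality check:
  u_2 · u_1 = 0 (should be 0)
  u_3 · u_1 = 0 (should be 0)
  u_3 · u_2 = 0 (should be 0)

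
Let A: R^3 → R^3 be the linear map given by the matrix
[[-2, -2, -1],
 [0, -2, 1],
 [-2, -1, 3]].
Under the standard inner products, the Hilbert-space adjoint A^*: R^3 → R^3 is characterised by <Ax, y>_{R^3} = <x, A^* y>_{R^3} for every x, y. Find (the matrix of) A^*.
A^* = A^T =
[[-2, 0, -2],
 [-2, -2, -1],
 [-1, 1, 3]]

For real matrices with standard dot products, the defining identity <Ax, y> = <x, A^* y> gives (Ax)^T y = x^T (A^*) y, i.e. x^T A^T y = x^T (A^*) y. Since this holds for all x, y, we must have A^* = A^T. Therefore
A^* =
[[-2, 0, -2],
 [-2, -2, -1],
 [-1, 1, 3]].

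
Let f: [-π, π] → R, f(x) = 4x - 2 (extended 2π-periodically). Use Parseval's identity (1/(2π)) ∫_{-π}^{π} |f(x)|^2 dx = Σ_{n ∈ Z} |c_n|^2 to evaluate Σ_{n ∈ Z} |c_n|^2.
Σ |c_n|^2 = 16π^2/3 + 4

Expand and integrate term by term over [-π, π]:
  ∫ (4x)^2 dx = 16·(2π^3/3); ∫ 2·4·(-2)·x dx = 0 (odd integrand); ∫ (-2)^2 dx = 4·2π.
So (1/(2π)) ∫_{-π}^{π} (4x - 2)^2 dx = 16π^2/3 + 4 = 16π^2/3 + 4.
Parseval ⇒ Σ |c_n|^2 = 16π^2/3 + 4.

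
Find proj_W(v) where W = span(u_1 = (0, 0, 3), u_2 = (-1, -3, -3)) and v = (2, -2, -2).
proj_W(v) = (-2/5, -6/5, -2)

Set up U = [u_1 | ... | u_2] ∈ R^(3×2). The projector onto W = col(U) is P = U (U^T U)^(-1) U^T.
Compute U^T U =
  [9, -9]
  [-9, 19],
and U^T v = (-6, 10).
Solve U^T U · c = U^T v for the coefficients: c = (-4/15, 2/5). The projection is proj_W(v) = U c.
Check: (v - proj_W(v)) · u_1 = 0  (should be 0).
Check: (v - proj_W(v)) · u_2 = 0  (should be 0).
Result: proj_W(v) = (-2/5, -6/5, -2).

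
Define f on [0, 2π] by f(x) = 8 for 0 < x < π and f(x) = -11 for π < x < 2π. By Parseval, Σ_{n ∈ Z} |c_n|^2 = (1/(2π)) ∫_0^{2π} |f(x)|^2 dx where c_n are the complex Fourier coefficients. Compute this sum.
Σ |c_n|^2 = 185/2

Parseval equates the L^2 energy of f (normalised by 1/(2π)) with the ℓ^2 sum of its Fourier coefficients: (1/(2π)) ∫_0^{2π} |f|^2 = Σ |c_n|^2.
Compute the left side: (1/(2π)) [∫_0^π 8^2 dx + ∫_π^{2π} (-11)^2 dx] = (1/(2π)) · (64π + 121π) = (64 + 121)/2 = 185/2.
So Σ_{n ∈ Z} |c_n|^2 = 185/2.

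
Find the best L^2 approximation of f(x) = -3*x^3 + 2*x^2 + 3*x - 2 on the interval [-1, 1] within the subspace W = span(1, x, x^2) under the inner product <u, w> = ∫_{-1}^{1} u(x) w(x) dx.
g(x) = 2*x^2 + 6*x/5 - 2

The best approximation g ∈ W is the orthogonal projection of f onto W. Writing g = a_0 + a_1 x + a_2 x^2, the coefficients solve the normal equations G · a = b where
  G_{ij} = <φ_i, φ_j> and b_i = <f, φ_i>, with φ_0 = 1, φ_1 = x, φ_2 = x^2.
G =
  [2, 0, 2/3]
  [0, 2/3, 0]
  [2/3, 0, 2/5],
b = (-8/3, 4/5, -8/15).
Solving gives a_0 = -2, a_1 = 6/5, a_2 = 2, so
  g(x) = 2*x^2 + 6*x/5 - 2.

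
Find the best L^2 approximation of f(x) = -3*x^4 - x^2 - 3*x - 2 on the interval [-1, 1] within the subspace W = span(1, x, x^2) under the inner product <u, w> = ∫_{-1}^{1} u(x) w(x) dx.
g(x) = -25*x^2/7 - 3*x - 61/35

The best approximation g ∈ W is the orthogonal projection of f onto W. Writing g = a_0 + a_1 x + a_2 x^2, the coefficients solve the normal equations G · a = b where
  G_{ij} = <φ_i, φ_j> and b_i = <f, φ_i>, with φ_0 = 1, φ_1 = x, φ_2 = x^2.
G =
  [2, 0, 2/3]
  [0, 2/3, 0]
  [2/3, 0, 2/5],
b = (-88/15, -2, -272/105).
Solving gives a_0 = -61/35, a_1 = -3, a_2 = -25/7, so
  g(x) = -25*x^2/7 - 3*x - 61/35.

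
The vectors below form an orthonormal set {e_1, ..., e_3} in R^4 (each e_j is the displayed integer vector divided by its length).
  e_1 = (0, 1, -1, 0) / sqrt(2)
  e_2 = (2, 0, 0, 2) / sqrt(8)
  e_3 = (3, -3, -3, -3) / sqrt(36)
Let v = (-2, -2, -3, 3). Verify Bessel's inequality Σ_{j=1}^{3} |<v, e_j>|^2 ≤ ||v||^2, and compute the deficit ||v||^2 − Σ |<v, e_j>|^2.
Σ |<v, e_j>|^2 = 1; ||v||^2 = 26; deficit = 25

Write each e_j = u_j / sqrt(<u_j, u_j>) where u_j is the displayed integer vector. Then <v, e_j> = <v, u_j> / sqrt(<u_j, u_j>), so |<v, e_j>|^2 = <v, u_j>^2 / <u_j, u_j>.
Coefficients: <v, e_1> = 1/sqrt(2), <v, e_2> = 2/sqrt(8), <v, e_3> = 0/sqrt(36).
Square and sum: Σ |<v, e_j>|^2 = 1.
Compute ||v||^2 = v·v = 26.
Deficit = 26 − 1 = 25 ≥ 0, confirming Bessel's inequality. (The deficit equals ||v − Σ <v,e_j> e_j||^2, the squared distance from v to span{e_j}.)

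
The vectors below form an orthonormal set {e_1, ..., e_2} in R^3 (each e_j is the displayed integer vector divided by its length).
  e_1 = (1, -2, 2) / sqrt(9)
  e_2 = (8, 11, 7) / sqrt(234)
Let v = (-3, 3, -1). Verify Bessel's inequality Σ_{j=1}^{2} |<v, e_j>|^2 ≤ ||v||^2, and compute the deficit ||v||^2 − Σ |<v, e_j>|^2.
Σ |<v, e_j>|^2 = 175/13; ||v||^2 = 19; deficit = 72/13

Write each e_j = u_j / sqrt(<u_j, u_j>) where u_j is the displayed integer vector. Then <v, e_j> = <v, u_j> / sqrt(<u_j, u_j>), so |<v, e_j>|^2 = <v, u_j>^2 / <u_j, u_j>.
Coefficients: <v, e_1> = -11/sqrt(9), <v, e_2> = 2/sqrt(234).
Square and sum: Σ |<v, e_j>|^2 = 175/13.
Compute ||v||^2 = v·v = 19.
Deficit = 19 − 175/13 = 72/13 ≥ 0, confirming Bessel's inequality. (The deficit equals ||v − Σ <v,e_j> e_j||^2, the squared distance from v to span{e_j}.)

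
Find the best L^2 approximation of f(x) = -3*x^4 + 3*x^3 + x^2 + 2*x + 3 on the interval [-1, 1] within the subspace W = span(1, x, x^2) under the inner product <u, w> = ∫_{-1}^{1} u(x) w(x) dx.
g(x) = -11*x^2/7 + 19*x/5 + 114/35

The best approximation g ∈ W is the orthogonal projection of f onto W. Writing g = a_0 + a_1 x + a_2 x^2, the coefficients solve the normal equations G · a = b where
  G_{ij} = <φ_i, φ_j> and b_i = <f, φ_i>, with φ_0 = 1, φ_1 = x, φ_2 = x^2.
G =
  [2, 0, 2/3]
  [0, 2/3, 0]
  [2/3, 0, 2/5],
b = (82/15, 38/15, 54/35).
Solving gives a_0 = 114/35, a_1 = 19/5, a_2 = -11/7, so
  g(x) = -11*x^2/7 + 19*x/5 + 114/35.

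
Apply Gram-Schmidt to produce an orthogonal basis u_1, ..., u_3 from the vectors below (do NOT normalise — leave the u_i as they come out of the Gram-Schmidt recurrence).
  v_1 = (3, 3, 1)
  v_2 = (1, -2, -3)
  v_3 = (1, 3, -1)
Orthogonal basis:
  u_1 = (3, 3, 1)
  u_2 = (37/19, -20/19, -51/19)
  u_3 = (-112/115, 32/23, -144/115)

Apply the Gram-Schmidt recurrence
  u_1 = v_1
  u_i = v_i − Σ_{j<i} ((v_i · u_j) / (u_j · u_j)) · u_j.

Step by step this gives:
  u_1 = (3, 3, 1)
  u_2 = (37/19, -20/19, -51/19)
  u_3 = (-112/115, 32/23, -144/115)

Orthogonality check:
  u_2 · u_1 = 0 (should be 0)
  u_3 · u_1 = 0 (should be 0)
  u_3 · u_2 = 0 (should be 0)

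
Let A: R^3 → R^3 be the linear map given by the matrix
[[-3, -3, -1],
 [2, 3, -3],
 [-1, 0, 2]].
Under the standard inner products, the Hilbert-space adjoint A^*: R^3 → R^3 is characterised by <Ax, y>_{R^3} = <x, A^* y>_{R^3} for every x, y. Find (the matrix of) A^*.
A^* = A^T =
[[-3, 2, -1],
 [-3, 3, 0],
 [-1, -3, 2]]

For real matrices with standard dot products, the defining identity <Ax, y> = <x, A^* y> gives (Ax)^T y = x^T (A^*) y, i.e. x^T A^T y = x^T (A^*) y. Since this holds for all x, y, we must have A^* = A^T. Therefore
A^* =
[[-3, 2, -1],
 [-3, 3, 0],
 [-1, -3, 2]].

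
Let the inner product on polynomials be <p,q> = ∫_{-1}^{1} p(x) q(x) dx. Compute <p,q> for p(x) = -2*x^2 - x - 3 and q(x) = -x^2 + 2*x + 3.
<p,q> = -308/15

Expand the product: p(x)·q(x) = 2*x^4 - 3*x^3 - 5*x^2 - 9*x - 9.
∫_{-1}^{1} of each monomial x^k gives [2/(k+1) if k even, 0 if k odd]. Integrating term-by-term (or equivalently evaluating the antiderivative F(x) = 2*x^5/5 - 3*x^4/4 - 5*x^3/3 - 9*x^2/2 - 9*x at the endpoints):
  F(1) − F(−1) = -931/60 − (301/60) = -308/15.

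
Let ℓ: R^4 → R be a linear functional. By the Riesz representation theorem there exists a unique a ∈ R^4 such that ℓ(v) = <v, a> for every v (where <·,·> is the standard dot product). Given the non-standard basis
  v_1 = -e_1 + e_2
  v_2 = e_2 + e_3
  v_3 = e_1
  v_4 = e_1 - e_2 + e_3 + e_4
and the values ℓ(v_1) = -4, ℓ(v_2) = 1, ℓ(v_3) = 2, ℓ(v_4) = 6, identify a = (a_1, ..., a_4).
a = (2, -2, 3, -1)

Write a = (a_1, ..., a_4) in the standard basis. For each basis vector v_i, ℓ(v_i) = <v_i, a> is a linear equation in the a_j's. Collect the n equations into a matrix system V a = ℓ, where row i of V is v_i (expressed in the standard basis). Since V is invertible (lower-triangular with 1s on the diagonal, up to permutation), solve by back-substitution:
  V =
[[-1, 1, 0, 0],
 [0, 1, 1, 0],
 [1, 0, 0, 0],
 [1, -1, 1, 1]]
  V a = (-4, 1, 2, 6)
Solving gives a = (2, -2, 3, -1).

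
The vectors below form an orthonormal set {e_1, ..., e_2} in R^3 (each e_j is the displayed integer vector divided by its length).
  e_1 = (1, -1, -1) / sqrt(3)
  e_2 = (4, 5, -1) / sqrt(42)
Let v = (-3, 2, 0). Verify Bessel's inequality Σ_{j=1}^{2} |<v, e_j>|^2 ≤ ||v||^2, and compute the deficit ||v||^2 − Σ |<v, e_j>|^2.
Σ |<v, e_j>|^2 = 59/7; ||v||^2 = 13; deficit = 32/7

Write each e_j = u_j / sqrt(<u_j, u_j>) where u_j is the displayed integer vector. Then <v, e_j> = <v, u_j> / sqrt(<u_j, u_j>), so |<v, e_j>|^2 = <v, u_j>^2 / <u_j, u_j>.
Coefficients: <v, e_1> = -5/sqrt(3), <v, e_2> = -2/sqrt(42).
Square and sum: Σ |<v, e_j>|^2 = 59/7.
Compute ||v||^2 = v·v = 13.
Deficit = 13 − 59/7 = 32/7 ≥ 0, confirming Bessel's inequality. (The deficit equals ||v − Σ <v,e_j> e_j||^2, the squared distance from v to span{e_j}.)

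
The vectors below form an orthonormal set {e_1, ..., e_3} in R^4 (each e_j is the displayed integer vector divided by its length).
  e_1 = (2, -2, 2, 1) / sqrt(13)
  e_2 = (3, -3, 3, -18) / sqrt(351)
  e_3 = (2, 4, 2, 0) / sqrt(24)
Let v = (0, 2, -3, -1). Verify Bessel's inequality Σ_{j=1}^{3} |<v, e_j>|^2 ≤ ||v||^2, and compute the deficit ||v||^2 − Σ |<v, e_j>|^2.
Σ |<v, e_j>|^2 = 19/2; ||v||^2 = 14; deficit = 9/2

Write each e_j = u_j / sqrt(<u_j, u_j>) where u_j is the displayed integer vector. Then <v, e_j> = <v, u_j> / sqrt(<u_j, u_j>), so |<v, e_j>|^2 = <v, u_j>^2 / <u_j, u_j>.
Coefficients: <v, e_1> = -11/sqrt(13), <v, e_2> = 3/sqrt(351), <v, e_3> = 2/sqrt(24).
Square and sum: Σ |<v, e_j>|^2 = 19/2.
Compute ||v||^2 = v·v = 14.
Deficit = 14 − 19/2 = 9/2 ≥ 0, confirming Bessel's inequality. (The deficit equals ||v − Σ <v,e_j> e_j||^2, the squared distance from v to span{e_j}.)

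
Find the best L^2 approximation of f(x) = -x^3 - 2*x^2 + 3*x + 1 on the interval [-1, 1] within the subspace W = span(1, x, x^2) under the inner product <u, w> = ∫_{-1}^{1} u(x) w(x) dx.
g(x) = -2*x^2 + 12*x/5 + 1

The best approximation g ∈ W is the orthogonal projection of f onto W. Writing g = a_0 + a_1 x + a_2 x^2, the coefficients solve the normal equations G · a = b where
  G_{ij} = <φ_i, φ_j> and b_i = <f, φ_i>, with φ_0 = 1, φ_1 = x, φ_2 = x^2.
G =
  [2, 0, 2/3]
  [0, 2/3, 0]
  [2/3, 0, 2/5],
b = (2/3, 8/5, -2/15).
Solving gives a_0 = 1, a_1 = 12/5, a_2 = -2, so
  g(x) = -2*x^2 + 12*x/5 + 1.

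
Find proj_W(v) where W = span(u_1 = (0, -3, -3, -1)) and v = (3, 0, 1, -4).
proj_W(v) = (0, -3/19, -3/19, -1/19)

Set up U = [u_1 | ... | u_1] ∈ R^(4×1). The projector onto W = col(U) is P = U (U^T U)^(-1) U^T.
Compute U^T U =
  [19],
and U^T v = (1).
Solve U^T U · c = U^T v for the coefficients: c = (1/19). The projection is proj_W(v) = U c.
Check: (v - proj_W(v)) · u_1 = 0  (should be 0).
Result: proj_W(v) = (0, -3/19, -3/19, -1/19).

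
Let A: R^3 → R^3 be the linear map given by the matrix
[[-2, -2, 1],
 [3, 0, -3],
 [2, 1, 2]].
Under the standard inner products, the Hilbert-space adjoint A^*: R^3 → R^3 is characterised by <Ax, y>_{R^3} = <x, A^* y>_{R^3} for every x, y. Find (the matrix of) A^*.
A^* = A^T =
[[-2, 3, 2],
 [-2, 0, 1],
 [1, -3, 2]]

For real matrices with standard dot products, the defining identity <Ax, y> = <x, A^* y> gives (Ax)^T y = x^T (A^*) y, i.e. x^T A^T y = x^T (A^*) y. Since this holds for all x, y, we must have A^* = A^T. Therefore
A^* =
[[-2, 3, 2],
 [-2, 0, 1],
 [1, -3, 2]].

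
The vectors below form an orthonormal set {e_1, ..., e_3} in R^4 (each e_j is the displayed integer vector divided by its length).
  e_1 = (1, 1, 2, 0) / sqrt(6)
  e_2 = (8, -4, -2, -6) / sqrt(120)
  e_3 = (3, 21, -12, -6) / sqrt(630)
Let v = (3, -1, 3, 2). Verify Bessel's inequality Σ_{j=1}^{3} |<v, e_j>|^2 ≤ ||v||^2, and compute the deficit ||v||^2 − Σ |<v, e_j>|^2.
Σ |<v, e_j>|^2 = 241/14; ||v||^2 = 23; deficit = 81/14

Write each e_j = u_j / sqrt(<u_j, u_j>) where u_j is the displayed integer vector. Then <v, e_j> = <v, u_j> / sqrt(<u_j, u_j>), so |<v, e_j>|^2 = <v, u_j>^2 / <u_j, u_j>.
Coefficients: <v, e_1> = 8/sqrt(6), <v, e_2> = 10/sqrt(120), <v, e_3> = -60/sqrt(630).
Square and sum: Σ |<v, e_j>|^2 = 241/14.
Compute ||v||^2 = v·v = 23.
Deficit = 23 − 241/14 = 81/14 ≥ 0, confirming Bessel's inequality. (The deficit equals ||v − Σ <v,e_j> e_j||^2, the squared distance from v to span{e_j}.)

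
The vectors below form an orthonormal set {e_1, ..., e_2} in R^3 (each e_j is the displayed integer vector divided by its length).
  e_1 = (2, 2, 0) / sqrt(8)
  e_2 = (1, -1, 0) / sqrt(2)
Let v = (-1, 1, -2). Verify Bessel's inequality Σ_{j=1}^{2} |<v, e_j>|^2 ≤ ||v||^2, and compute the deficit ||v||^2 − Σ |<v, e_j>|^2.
Σ |<v, e_j>|^2 = 2; ||v||^2 = 6; deficit = 4

Write each e_j = u_j / sqrt(<u_j, u_j>) where u_j is the displayed integer vector. Then <v, e_j> = <v, u_j> / sqrt(<u_j, u_j>), so |<v, e_j>|^2 = <v, u_j>^2 / <u_j, u_j>.
Coefficients: <v, e_1> = 0/sqrt(8), <v, e_2> = -2/sqrt(2).
Square and sum: Σ |<v, e_j>|^2 = 2.
Compute ||v||^2 = v·v = 6.
Deficit = 6 − 2 = 4 ≥ 0, confirming Bessel's inequality. (The deficit equals ||v − Σ <v,e_j> e_j||^2, the squared distance from v to span{e_j}.)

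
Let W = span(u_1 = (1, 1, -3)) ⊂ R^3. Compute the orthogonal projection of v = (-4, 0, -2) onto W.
proj_W(v) = (2/11, 2/11, -6/11)

Set up U = [u_1 | ... | u_1] ∈ R^(3×1). The projector onto W = col(U) is P = U (U^T U)^(-1) U^T.
Compute U^T U =
  [11],
and U^T v = (2).
Solve U^T U · c = U^T v for the coefficients: c = (2/11). The projection is proj_W(v) = U c.
Check: (v - proj_W(v)) · u_1 = 0  (should be 0).
Result: proj_W(v) = (2/11, 2/11, -6/11).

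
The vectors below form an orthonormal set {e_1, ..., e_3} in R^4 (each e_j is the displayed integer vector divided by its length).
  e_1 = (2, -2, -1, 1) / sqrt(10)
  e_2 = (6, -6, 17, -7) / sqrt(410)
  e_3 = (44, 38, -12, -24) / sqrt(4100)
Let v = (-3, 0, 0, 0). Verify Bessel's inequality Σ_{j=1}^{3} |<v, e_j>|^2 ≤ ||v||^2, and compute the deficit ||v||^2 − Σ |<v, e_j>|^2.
Σ |<v, e_j>|^2 = 216/25; ||v||^2 = 9; deficit = 9/25

Write each e_j = u_j / sqrt(<u_j, u_j>) where u_j is the displayed integer vector. Then <v, e_j> = <v, u_j> / sqrt(<u_j, u_j>), so |<v, e_j>|^2 = <v, u_j>^2 / <u_j, u_j>.
Coefficients: <v, e_1> = -6/sqrt(10), <v, e_2> = -18/sqrt(410), <v, e_3> = -132/sqrt(4100).
Square and sum: Σ |<v, e_j>|^2 = 216/25.
Compute ||v||^2 = v·v = 9.
Deficit = 9 − 216/25 = 9/25 ≥ 0, confirming Bessel's inequality. (The deficit equals ||v − Σ <v,e_j> e_j||^2, the squared distance from v to span{e_j}.)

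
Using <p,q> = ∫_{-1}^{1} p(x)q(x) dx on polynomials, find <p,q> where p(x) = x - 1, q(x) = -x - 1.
<p,q> = 4/3

Expand the product: p(x)·q(x) = 1 - x^2.
∫_{-1}^{1} of each monomial x^k gives [2/(k+1) if k even, 0 if k odd]. Integrating term-by-term (or equivalently evaluating the antiderivative F(x) = -x^3/3 + x at the endpoints):
  F(1) − F(−1) = 2/3 − (-2/3) = 4/3.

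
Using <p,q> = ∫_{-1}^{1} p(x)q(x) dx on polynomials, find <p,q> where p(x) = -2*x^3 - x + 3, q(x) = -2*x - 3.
<p,q> = -226/15

Expand the product: p(x)·q(x) = 4*x^4 + 6*x^3 + 2*x^2 - 3*x - 9.
∫_{-1}^{1} of each monomial x^k gives [2/(k+1) if k even, 0 if k odd]. Integrating term-by-term (or equivalently evaluating the antiderivative F(x) = 4*x^5/5 + 3*x^4/2 + 2*x^3/3 - 3*x^2/2 - 9*x at the endpoints):
  F(1) − F(−1) = -113/15 − (113/15) = -226/15.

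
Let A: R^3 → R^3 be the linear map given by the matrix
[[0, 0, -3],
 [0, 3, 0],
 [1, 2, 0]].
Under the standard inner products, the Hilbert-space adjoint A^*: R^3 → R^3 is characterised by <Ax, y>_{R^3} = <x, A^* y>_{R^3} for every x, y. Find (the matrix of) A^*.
A^* = A^T =
[[0, 0, 1],
 [0, 3, 2],
 [-3, 0, 0]]

For real matrices with standard dot products, the defining identity <Ax, y> = <x, A^* y> gives (Ax)^T y = x^T (A^*) y, i.e. x^T A^T y = x^T (A^*) y. Since this holds for all x, y, we must have A^* = A^T. Therefore
A^* =
[[0, 0, 1],
 [0, 3, 2],
 [-3, 0, 0]].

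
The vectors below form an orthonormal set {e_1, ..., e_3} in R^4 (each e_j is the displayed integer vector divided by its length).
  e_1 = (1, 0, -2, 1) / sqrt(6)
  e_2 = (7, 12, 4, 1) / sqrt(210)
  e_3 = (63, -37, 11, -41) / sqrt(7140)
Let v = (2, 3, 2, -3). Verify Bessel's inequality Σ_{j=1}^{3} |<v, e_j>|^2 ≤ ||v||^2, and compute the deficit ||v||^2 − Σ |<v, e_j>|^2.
Σ |<v, e_j>|^2 = 1130/51; ||v||^2 = 26; deficit = 196/51

Write each e_j = u_j / sqrt(<u_j, u_j>) where u_j is the displayed integer vector. Then <v, e_j> = <v, u_j> / sqrt(<u_j, u_j>), so |<v, e_j>|^2 = <v, u_j>^2 / <u_j, u_j>.
Coefficients: <v, e_1> = -5/sqrt(6), <v, e_2> = 55/sqrt(210), <v, e_3> = 160/sqrt(7140).
Square and sum: Σ |<v, e_j>|^2 = 1130/51.
Compute ||v||^2 = v·v = 26.
Deficit = 26 − 1130/51 = 196/51 ≥ 0, confirming Bessel's inequality. (The deficit equals ||v − Σ <v,e_j> e_j||^2, the squared distance from v to span{e_j}.)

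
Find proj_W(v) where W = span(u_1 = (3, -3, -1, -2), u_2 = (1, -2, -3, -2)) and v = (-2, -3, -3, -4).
proj_W(v) = (7/158, -133/79, -693/158, -175/79)

Set up U = [u_1 | ... | u_2] ∈ R^(4×2). The projector onto W = col(U) is P = U (U^T U)^(-1) U^T.
Compute U^T U =
  [23, 16]
  [16, 18],
and U^T v = (14, 21).
Solve U^T U · c = U^T v for the coefficients: c = (-42/79, 259/158). The projection is proj_W(v) = U c.
Check: (v - proj_W(v)) · u_1 = 0  (should be 0).
Check: (v - proj_W(v)) · u_2 = 0  (should be 0).
Result: proj_W(v) = (7/158, -133/79, -693/158, -175/79).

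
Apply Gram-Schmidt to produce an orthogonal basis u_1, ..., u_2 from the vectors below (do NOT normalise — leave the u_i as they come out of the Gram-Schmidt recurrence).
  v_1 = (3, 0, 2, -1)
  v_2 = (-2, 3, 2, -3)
Orthogonal basis:
  u_1 = (3, 0, 2, -1)
  u_2 = (-31/14, 3, 13/7, -41/14)

Apply the Gram-Schmidt recurrence
  u_1 = v_1
  u_i = v_i − Σ_{j<i} ((v_i · u_j) / (u_j · u_j)) · u_j.

Step by step this gives:
  u_1 = (3, 0, 2, -1)
  u_2 = (-31/14, 3, 13/7, -41/14)

Orthogonality check:
  u_2 · u_1 = 0 (should be 0)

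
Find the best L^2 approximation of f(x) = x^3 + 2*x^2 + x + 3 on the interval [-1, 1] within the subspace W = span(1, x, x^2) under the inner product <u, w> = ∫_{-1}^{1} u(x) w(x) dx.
g(x) = 2*x^2 + 8*x/5 + 3

The best approximation g ∈ W is the orthogonal projection of f onto W. Writing g = a_0 + a_1 x + a_2 x^2, the coefficients solve the normal equations G · a = b where
  G_{ij} = <φ_i, φ_j> and b_i = <f, φ_i>, with φ_0 = 1, φ_1 = x, φ_2 = x^2.
G =
  [2, 0, 2/3]
  [0, 2/3, 0]
  [2/3, 0, 2/5],
b = (22/3, 16/15, 14/5).
Solving gives a_0 = 3, a_1 = 8/5, a_2 = 2, so
  g(x) = 2*x^2 + 8*x/5 + 3.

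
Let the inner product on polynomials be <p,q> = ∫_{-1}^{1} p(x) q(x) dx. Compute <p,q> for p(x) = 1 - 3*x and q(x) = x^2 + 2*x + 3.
<p,q> = 8/3

Expand the product: p(x)·q(x) = -3*x^3 - 5*x^2 - 7*x + 3.
∫_{-1}^{1} of each monomial x^k gives [2/(k+1) if k even, 0 if k odd]. Integrating term-by-term (or equivalently evaluating the antiderivative F(x) = -3*x^4/4 - 5*x^3/3 - 7*x^2/2 + 3*x at the endpoints):
  F(1) − F(−1) = -35/12 − (-67/12) = 8/3.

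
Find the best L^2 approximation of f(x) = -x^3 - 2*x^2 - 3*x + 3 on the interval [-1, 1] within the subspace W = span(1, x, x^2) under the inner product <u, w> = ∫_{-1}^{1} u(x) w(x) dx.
g(x) = -2*x^2 - 18*x/5 + 3

The best approximation g ∈ W is the orthogonal projection of f onto W. Writing g = a_0 + a_1 x + a_2 x^2, the coefficients solve the normal equations G · a = b where
  G_{ij} = <φ_i, φ_j> and b_i = <f, φ_i>, with φ_0 = 1, φ_1 = x, φ_2 = x^2.
G =
  [2, 0, 2/3]
  [0, 2/3, 0]
  [2/3, 0, 2/5],
b = (14/3, -12/5, 6/5).
Solving gives a_0 = 3, a_1 = -18/5, a_2 = -2, so
  g(x) = -2*x^2 - 18*x/5 + 3.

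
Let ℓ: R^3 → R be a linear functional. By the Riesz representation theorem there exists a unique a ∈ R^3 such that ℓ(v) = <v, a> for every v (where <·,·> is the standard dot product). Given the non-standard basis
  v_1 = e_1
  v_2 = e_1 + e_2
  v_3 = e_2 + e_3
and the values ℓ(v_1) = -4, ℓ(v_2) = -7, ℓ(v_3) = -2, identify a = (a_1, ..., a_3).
a = (-4, -3, 1)

Write a = (a_1, ..., a_3) in the standard basis. For each basis vector v_i, ℓ(v_i) = <v_i, a> is a linear equation in the a_j's. Collect the n equations into a matrix system V a = ℓ, where row i of V is v_i (expressed in the standard basis). Since V is invertible (lower-triangular with 1s on the diagonal, up to permutation), solve by back-substitution:
  V =
[[1, 0, 0],
 [1, 1, 0],
 [0, 1, 1]]
  V a = (-4, -7, -2)
Solving gives a = (-4, -3, 1).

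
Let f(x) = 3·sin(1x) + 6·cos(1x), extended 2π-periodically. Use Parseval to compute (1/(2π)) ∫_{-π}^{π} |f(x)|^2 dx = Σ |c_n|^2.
Σ |c_n|^2 = 45/2

Expand |f|^2 and use orthogonality of {sin(nx), cos(mx)} on [-π, π]:
  ∫_{-π}^{π} sin(nx)^2 dx = π, ∫ cos(mx)^2 dx = π, and cross terms integrate to 0.
So ∫_{-π}^{π} f(x)^2 dx = 3^2 · π + 6^2 · π = (9 + 36)π.
Divide by 2π: (9 + 36)/2 = 45/2.
By Parseval, this equals Σ |c_n|^2.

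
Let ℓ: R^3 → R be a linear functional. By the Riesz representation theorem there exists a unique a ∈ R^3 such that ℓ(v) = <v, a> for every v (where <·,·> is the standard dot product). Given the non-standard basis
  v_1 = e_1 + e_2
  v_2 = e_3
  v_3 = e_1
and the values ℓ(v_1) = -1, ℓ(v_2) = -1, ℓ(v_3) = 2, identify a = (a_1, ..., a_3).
a = (2, -3, -1)

Write a = (a_1, ..., a_3) in the standard basis. For each basis vector v_i, ℓ(v_i) = <v_i, a> is a linear equation in the a_j's. Collect the n equations into a matrix system V a = ℓ, where row i of V is v_i (expressed in the standard basis). Since V is invertible (lower-triangular with 1s on the diagonal, up to permutation), solve by back-substitution:
  V =
[[1, 1, 0],
 [0, 0, 1],
 [1, 0, 0]]
  V a = (-1, -1, 2)
Solving gives a = (2, -3, -1).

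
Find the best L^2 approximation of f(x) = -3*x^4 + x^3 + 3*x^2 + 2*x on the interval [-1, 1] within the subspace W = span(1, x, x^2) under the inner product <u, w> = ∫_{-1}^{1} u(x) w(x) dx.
g(x) = 3*x^2/7 + 13*x/5 + 9/35

The best approximation g ∈ W is the orthogonal projection of f onto W. Writing g = a_0 + a_1 x + a_2 x^2, the coefficients solve the normal equations G · a = b where
  G_{ij} = <φ_i, φ_j> and b_i = <f, φ_i>, with φ_0 = 1, φ_1 = x, φ_2 = x^2.
G =
  [2, 0, 2/3]
  [0, 2/3, 0]
  [2/3, 0, 2/5],
b = (4/5, 26/15, 12/35).
Solving gives a_0 = 9/35, a_1 = 13/5, a_2 = 3/7, so
  g(x) = 3*x^2/7 + 13*x/5 + 9/35.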